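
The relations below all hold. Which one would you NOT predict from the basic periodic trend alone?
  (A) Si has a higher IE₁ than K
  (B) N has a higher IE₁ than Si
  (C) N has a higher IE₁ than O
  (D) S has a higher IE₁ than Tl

(C)

The general trend: IE₁ increases across a period and decreases down a group.
(A) Si (period 3, group 14) vs K (period 4, group 1): the stated order agrees with the simple trend.
(B) N (period 2, group 15) vs Si (period 3, group 14): the stated order agrees with the simple trend.
(C) N (period 2, group 15) vs O (period 2, group 16): the stated order contradicts the simple trend.
(D) S (period 3, group 16) vs Tl (period 6, group 13): the stated order agrees with the simple trend.
The exception is (C): pairing an electron in O's 2p⁴ costs repulsion energy, so O ionizes more easily than half-filled N (2p³).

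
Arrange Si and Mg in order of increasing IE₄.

Si < Mg

Consider each +3 ion: Si³⁺ still has 1 valence electron; Mg³⁺ is already 1 electron into the core.
Pulling an electron out of a noble-gas core costs far more than removing a remaining valence electron, so Mg sits at the high end of IE_4.
The numbers (kJ/mol): Si 4356, Mg 10543.
Overall IE_4 order: Si < Mg.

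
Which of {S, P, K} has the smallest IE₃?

P

IE_3 is the cost of taking one more electron from the +2 cation: S²⁺ still has 4 valence electrons; P²⁺ still has 3 valence electrons; K²⁺ is already 1 electron into the core.
Core electrons are held far more tightly than valence electrons, so K tops the IE_3 order.
Valence configurations: S²⁺ [Ne]3s²3p², P²⁺ [Ne]3s²3p¹.
Approximate IE_3 values (kJ/mol): S 3357, P 2914, K 4420.
So the third ionization energies run P < S < K.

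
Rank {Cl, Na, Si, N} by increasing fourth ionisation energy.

After 3 electrons have been removed, what remains? Cl³⁺ still has 4 valence electrons; Na³⁺ is already 2 electrons into the core; Si³⁺ still has 1 valence electron; N³⁺ still has 2 valence electrons.
Core electrons are held far more tightly than valence electrons, so Na tops the IE_4 order.
Valence configurations: Cl³⁺ [Ne]3s²3p², Si³⁺ [Ne]3s¹, N³⁺ [He]2s².
Tabulated IE_4 (kJ/mol): Cl 5159, Na 9543, Si 4356, N 7475.
Hence IE_4: Si < Cl < N < Na.

Si < Cl < N < Na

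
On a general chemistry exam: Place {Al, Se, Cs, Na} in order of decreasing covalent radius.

Cs > Na > Al > Se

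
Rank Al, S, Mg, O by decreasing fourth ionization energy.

Al > Mg > O > S

IE_4 is the cost of taking one more electron from the +3 cation: Al³⁺ is the bare [Ne] core; S³⁺ still has 3 valence electrons; Mg³⁺ is already 1 electron into the core; O³⁺ still has 3 valence electrons.
Breaking into a closed-shell core is much more expensive than removing a leftover valence electron — Mg and Al have the largest IE_4 here.
Valence configurations: S³⁺ [Ne]3s²3p¹, O³⁺ [He]2s²2p¹.
The numbers (kJ/mol): Al 11577, S 4556, Mg 10543, O 7469.
Overall IE_4 order: S < O < Mg < Al.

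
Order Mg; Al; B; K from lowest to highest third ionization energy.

Al < B < K < Mg

Consider each +2 ion: Mg²⁺ is the bare [Ne] core; Al²⁺ still has 1 valence electron; B²⁺ still has 1 valence electron; K²⁺ is already 1 electron into the core.
Breaking into a closed-shell core is much more expensive than removing a leftover valence electron — K and Mg have the largest IE_3 here.
Valence configurations: Al²⁺ [Ne]3s¹, B²⁺ [He]2s¹.
Tabulated IE_3 (kJ/mol): Mg 7733, Al 2745, B 3660, K 4420.
So the third ionization energies run Al < B < K < Mg.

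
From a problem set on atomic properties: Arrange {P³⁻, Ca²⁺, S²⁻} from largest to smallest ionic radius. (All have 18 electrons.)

P³⁻, S²⁻, Ca²⁺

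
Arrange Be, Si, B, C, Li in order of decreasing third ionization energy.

Be > Li > C > B > Si

Consider each +2 ion: Be²⁺ is the bare [He] core; Si²⁺ still has 2 valence electrons; B²⁺ still has 1 valence electron; C²⁺ still has 2 valence electrons; Li²⁺ is already 1 electron into the core.
Pulling an electron out of a noble-gas core costs far more than removing a remaining valence electron, so Li and Be sit at the high end of IE_3.
Valence configurations: Si²⁺ [Ne]3s², B²⁺ [He]2s¹, C²⁺ [He]2s².
Tabulated IE_3 (kJ/mol): Be 14849, Si 3232, B 3660, C 4620, Li 11815.
So the third ionization energies run Si < B < C < Li < Be.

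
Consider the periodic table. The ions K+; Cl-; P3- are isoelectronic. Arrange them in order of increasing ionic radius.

K+ < Cl- < P3-

All of these have 18 electrons, so size is governed by nuclear charge alone: the more protons, the stronger the pull on the same electron cloud, and the smaller the ion.
Nuclear charges: K+ (Z=19), Cl- (Z=17), P3- (Z=15).
Smallest to largest: K+ < Cl- < P3-.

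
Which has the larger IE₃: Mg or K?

The third ionization energy removes an electron from the +2 ion. For each element: Mg²⁺ is the bare [Ne] core; K²⁺ is already 1 electron into the core.
All of these are removing an electron from a noble-gas core or deeper; the smaller core (lower principal quantum number) is held far more tightly, and within a period the higher nuclear charge binds the same core more tightly.
Approximate IE_3 values (kJ/mol): Mg 7733, K 4420.
Putting it together, IE_3: K < Mg.

Mg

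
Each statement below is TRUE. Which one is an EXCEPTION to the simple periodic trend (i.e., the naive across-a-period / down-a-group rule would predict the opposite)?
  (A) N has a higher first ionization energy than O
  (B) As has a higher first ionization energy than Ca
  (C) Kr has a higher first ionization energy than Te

(A)

The general trend: first ionization energy increases across a period and decreases down a group.
(A) N (period 2, group 15) vs O (period 2, group 16): the stated order contradicts the simple trend.
(B) As (period 4, group 15) vs Ca (period 4, group 2): the stated order agrees with the simple trend.
(C) Kr (period 4, group 18) vs Te (period 5, group 16): the stated order agrees with the simple trend.
The exception is (A): pairing an electron in O's 2p⁴ costs repulsion energy, so O ionizes more easily than half-filled N (2p³).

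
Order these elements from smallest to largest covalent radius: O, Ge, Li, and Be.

O, Be, Ge, Li

Li is in period 2, group 1; Be is in period 2, group 2; O is in period 2, group 16; Ge is in period 4, group 14.
Atomic radius shrinks across a period as nuclear charge pulls the same shell inward, and grows down a group as new shells are added.
Here both period and group differ, so the two effects have to be weighed against each other.
Be > O: Be lies to the left of O in period 2, so the across-period effect alone puts Be larger.
Ge > Be: period and group pull opposite ways; the down-group shift dominates (121 vs 102 pm).
Li > Ge: period and group pull opposite ways; the across-period shift dominates (133 vs 121 pm).
For reference (pm): Li 133, Be 102, O 63, Ge 121.
So from smallest to largest: O < Be < Ge < Li.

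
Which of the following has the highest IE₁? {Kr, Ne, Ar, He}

He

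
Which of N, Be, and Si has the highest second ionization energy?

Consider each +1 ion: N⁺ still has 4 valence electrons; Be⁺ still has 1 valence electron; Si⁺ still has 3 valence electrons.
All are still removing valence electrons, so compare the +1 ions as you would atoms: IE_2 generally rises across a period (higher Z_eff) and falls down a group (larger shell), subject to the usual subshell exceptions.
Valence configurations: N⁺ [He]2s²2p², Be⁺ [He]2s¹, Si⁺ [Ne]3s²3p¹.
The numbers (kJ/mol): N 2856, Be 1757, Si 1577.
So the second ionization energies run Si < Be < N.

N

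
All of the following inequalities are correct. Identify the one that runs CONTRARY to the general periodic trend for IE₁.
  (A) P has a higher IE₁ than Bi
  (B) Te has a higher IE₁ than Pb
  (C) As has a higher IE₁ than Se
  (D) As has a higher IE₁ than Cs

(C)

The general trend: IE₁ increases across a period and decreases down a group.
(A) P (period 3, group 15) vs Bi (period 6, group 15): the stated order agrees with the simple trend.
(B) Te (period 5, group 16) vs Pb (period 6, group 14): the stated order agrees with the simple trend.
(C) As (period 4, group 15) vs Se (period 4, group 16): the stated order contradicts the simple trend.
(D) As (period 4, group 15) vs Cs (period 6, group 1): the stated order agrees with the simple trend.
The exception is (C): Se (4p⁴) ionizes more easily than half-filled As (4p³).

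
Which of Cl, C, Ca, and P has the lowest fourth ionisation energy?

P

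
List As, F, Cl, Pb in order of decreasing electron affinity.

F is in period 2, group 17; Cl is in period 3, group 17; As is in period 4, group 15; Pb is in period 6, group 14.
Electron affinity generally becomes more exothermic across a period toward the halogens and less exothermic down a group.
These span different periods and groups, so the two trends combine.
As > Pb: both effects reinforce here, so As is clearly the higher of the two.
F > As: both effects reinforce here, so F is clearly the higher of the two.
Cl > F: this pair runs against the simple trend — see the exception note.
Note the exception: Cl has a higher electron affinity than F, contrary to the simple trend — F's small 2p subshell makes the incoming electron feel strong e⁻–e⁻ repulsion, so Cl actually releases more energy on gaining an electron.
For reference (kJ/mol): F 328, Cl 349, As 78, Pb 35.
So from highest to lowest: Cl > F > As > Pb.

Cl > F > As > Pb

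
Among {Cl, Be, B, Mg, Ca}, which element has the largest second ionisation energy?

B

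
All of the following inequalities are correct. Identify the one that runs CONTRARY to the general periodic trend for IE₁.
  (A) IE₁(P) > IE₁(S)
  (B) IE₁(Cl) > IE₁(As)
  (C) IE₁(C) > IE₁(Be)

The general trend: IE₁ increases across a period and decreases down a group.
(A) P (period 3, group 15) vs S (period 3, group 16): the stated order contradicts the simple trend.
(B) Cl (period 3, group 17) vs As (period 4, group 15): the stated order agrees with the simple trend.
(C) C (period 2, group 14) vs Be (period 2, group 2): the stated order agrees with the simple trend.
The exception is (A): S (3p⁴) ionizes more easily than half-filled P (3p³) because the paired 3p electron in S is pushed out by e⁻–e⁻ repulsion.

(A)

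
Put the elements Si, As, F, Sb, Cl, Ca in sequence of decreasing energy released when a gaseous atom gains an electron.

Electron affinity generally becomes more exothermic across a period toward the halogens and less exothermic down a group.
These span different periods and groups, so the two trends combine.
As > Ca: As lies to the right of Ca in period 4, so the across-period effect alone puts As higher.
Sb > As: this pair runs against the simple trend — see the exception note.
Si > Sb: the two effects oppose for this pair; the down-group effect wins (134 vs 103 kJ/mol).
F > Si: both effects reinforce here, so F is clearly the higher of the two.
Cl > F: this pair runs against the simple trend — see the exception note.
Note the exception: Sb has a higher electron affinity than As, contrary to the simple trend — both are half-filled np³, but the pairing/repulsion penalty for the added electron shrinks as the p orbitals become larger and more diffuse down the group, and for Sb that outweighs the weaker nuclear attraction.
Note the exception: Cl has a higher electron affinity than F, contrary to the simple trend — F's small 2p subshell makes the incoming electron feel strong e⁻–e⁻ repulsion, so Cl actually releases more energy on gaining an electron.
Tabulated electron affinity (kJ/mol): F 328, Si 134, Cl 349, Ca 2, As 78, Sb 103.
So from highest to lowest: Cl > F > Si > Sb > As > Ca.

Cl > F > Si > Sb > As > Ca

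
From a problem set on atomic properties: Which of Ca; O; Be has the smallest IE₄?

The fourth ionization energy removes an electron from the +3 ion. For each element: Ca³⁺ is already 1 electron into the core; O³⁺ still has 3 valence electrons; Be³⁺ is already 1 electron into the core.
Usually core removal costs more than valence removal, but here the competition is close: a tightly held n=2 valence electron can cost more to remove than an n=3 core electron, so the actual values have to decide it.
The numbers (kJ/mol): Ca 6491, O 7469, Be 21007.
Overall IE_4 order: Ca < O < Be.

Ca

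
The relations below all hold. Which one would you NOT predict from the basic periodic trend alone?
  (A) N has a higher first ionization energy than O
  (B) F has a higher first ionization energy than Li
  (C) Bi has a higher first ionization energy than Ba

(A)

The general trend: first ionization energy increases across a period and decreases down a group.
(A) N (period 2, group 15) vs O (period 2, group 16): the stated order contradicts the simple trend.
(B) F (period 2, group 17) vs Li (period 2, group 1): the stated order agrees with the simple trend.
(C) Bi (period 6, group 15) vs Ba (period 6, group 2): the stated order agrees with the simple trend.
The exception is (A): pairing an electron in O's 2p⁴ costs repulsion energy, so O ionizes more easily than half-filled N (2p³).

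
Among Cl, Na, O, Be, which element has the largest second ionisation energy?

Na

The second ionization energy removes an electron from the +1 ion. For each element: Cl⁺ still has 6 valence electrons; Na⁺ is the bare [Ne] core; O⁺ still has 5 valence electrons; Be⁺ still has 1 valence electron.
Core electrons are held far more tightly than valence electrons, so Na tops the IE_2 order.
Valence configurations: Cl⁺ [Ne]3s²3p⁴, O⁺ [He]2s²2p³, Be⁺ [He]2s¹.
The numbers (kJ/mol): Cl 2298, Na 4562, O 3388, Be 1757.
Hence IE_2: Be < Cl < O < Na.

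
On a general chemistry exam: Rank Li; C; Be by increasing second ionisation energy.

After 1 electron has been removed, what remains? Li⁺ is the bare [He] core; C⁺ still has 3 valence electrons; Be⁺ still has 1 valence electron.
Breaking into a closed-shell core is much more expensive than removing a leftover valence electron — Li has the largest IE_2 here.
Valence configurations: C⁺ [He]2s²2p¹, Be⁺ [He]2s¹.
Tabulated IE_2 (kJ/mol): Li 7298, C 2353, Be 1757.
Putting it together, IE_2: Be < C < Li.

Be < C < Li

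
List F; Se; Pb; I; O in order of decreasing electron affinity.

F > I > Se > O > Pb

O is in period 2, group 16; F is in period 2, group 17; Se is in period 4, group 16; I is in period 5, group 17; Pb is in period 6, group 14.
EA tends to increase across a period and decrease down a group, though the pattern is less regular than for IE or radius.
These span different periods and groups, so the two trends combine.
O > Pb: both effects reinforce here, so O is clearly the higher of the two.
Se > O: this pair runs against the simple trend — see the exception note.
I > Se: the two effects oppose for this pair; the across-period effect wins (295 vs 195 kJ/mol).
F > I: they share group 17; the group trend gives F the larger value.
Note the exception: Se has a higher electron affinity than O, contrary to the simple trend — O's compact 2p subshell gives strong electron–electron repulsion on the added electron.
Tabulated electron affinity (kJ/mol): O 141, F 328, Se 195, I 295, Pb 35.
So from highest to lowest: F > I > Se > O > Pb.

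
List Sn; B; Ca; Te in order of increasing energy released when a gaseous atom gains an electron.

Atoms with high Z_eff and room in the valence shell (especially the halogens) have the most exothermic electron affinities.
Neither a single period nor a single group — weigh both effects.
B > Ca: relative to Ca, both the across-period and down-group shifts push B's electron affinity up.
Sn > B: the two effects oppose for this pair; the across-period effect wins (107 vs 27 kJ/mol).
Te > Sn: both are in period 5; the period trend gives Te the larger value.
For reference (kJ/mol): B 27, Ca 2, Sn 107, Te 190.
So from lowest to highest: Ca < B < Sn < Te.

Ca, B, Sn, Te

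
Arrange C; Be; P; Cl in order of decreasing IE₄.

Be, C, Cl, P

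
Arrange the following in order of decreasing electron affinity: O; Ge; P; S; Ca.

S, O, Ge, P, Ca

Atoms with high Z_eff and room in the valence shell (especially the halogens) have the most exothermic electron affinities.
These span different periods and groups, so the two trends combine.
P > Ca: both effects reinforce here, so P is clearly the higher of the two.
Ge > P: this pair runs against the simple trend — see the exception note.
O > Ge: both effects reinforce here, so O is clearly the higher of the two.
S > O: this pair runs against the simple trend — see the exception note.
Note the exception: Ge has a higher electron affinity than P, contrary to the simple trend — adding an electron to P's half-filled np³ subshell costs electron-pairing energy.
Note the exception: S has a higher electron affinity than O, contrary to the simple trend — the compact 2p subshell of O repels the added electron more than S's larger 3p does.
Tabulated electron affinity (kJ/mol): O 141, P 72, S 200, Ca 2, Ge 119.
So from highest to lowest: S > O > Ge > P > Ca.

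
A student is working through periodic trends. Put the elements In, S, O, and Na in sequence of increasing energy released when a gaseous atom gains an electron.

In < Na < O < S

O is in period 2, group 16; Na is in period 3, group 1; S is in period 3, group 16; In is in period 5, group 13.
Electron affinity generally becomes more exothermic across a period toward the halogens and less exothermic down a group.
Neither a single period nor a single group — weigh both effects.
Na > In: the two effects oppose for this pair; the down-group effect wins (53 vs 29 kJ/mol).
O > Na: both effects reinforce here, so O is clearly the higher of the two.
S > O: this pair runs against the simple trend — see the exception note.
Note the exception: S has a higher electron affinity than O, contrary to the simple trend — the compact 2p subshell of O repels the added electron more than S's larger 3p does.
Tabulated electron affinity (kJ/mol): O 141, Na 53, S 200, In 29.
So from lowest to highest: In < Na < O < S.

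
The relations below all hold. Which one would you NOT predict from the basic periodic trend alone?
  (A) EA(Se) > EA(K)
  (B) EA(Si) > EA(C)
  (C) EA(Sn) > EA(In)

(B)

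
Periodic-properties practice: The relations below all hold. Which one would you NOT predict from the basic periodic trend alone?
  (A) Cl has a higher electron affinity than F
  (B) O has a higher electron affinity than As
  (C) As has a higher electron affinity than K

(A)

The general trend: electron affinity increases across a period and decreases down a group.
(A) Cl (period 3, group 17) vs F (period 2, group 17): the stated order contradicts the simple trend.
(B) O (period 2, group 16) vs As (period 4, group 15): the stated order agrees with the simple trend.
(C) As (period 4, group 15) vs K (period 4, group 1): the stated order agrees with the simple trend.
The exception is (A): F's small 2p subshell makes the incoming electron feel strong e⁻–e⁻ repulsion, so Cl actually releases more energy on gaining an electron.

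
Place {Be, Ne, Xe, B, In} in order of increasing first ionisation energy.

In, B, Be, Xe, Ne

Be is in period 2, group 2; B is in period 2, group 13; Ne is in period 2, group 18; In is in period 5, group 13; Xe is in period 5, group 18.
First ionization energy rises across a period (greater Z_eff holds electrons more tightly) and falls down a group (valence electrons are farther from the nucleus).
These span different periods and groups, so the two trends combine.
B > In: B sits above In in group 13, so the down-group effect alone puts B higher.
Be > B: this pair runs against the simple trend — see the exception note.
Xe > Be: the two effects oppose for this pair; the across-period effect wins (1170 vs 900 kJ/mol).
Ne > Xe: Ne sits above Xe in group 18, so the down-group effect alone puts Ne higher.
Note the exception: Be has a higher first ionization energy than B, contrary to the simple trend — removing B's lone 2p electron is easier than breaking Be's filled 2s².
For reference (kJ/mol): Be 900, B 801, Ne 2081, In 558, Xe 1170.
So from lowest to highest: In < B < Be < Xe < Ne.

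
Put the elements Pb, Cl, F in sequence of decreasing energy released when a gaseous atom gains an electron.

Cl > F > Pb

F is in period 2, group 17; Cl is in period 3, group 17; Pb is in period 6, group 14.
Atoms with high Z_eff and room in the valence shell (especially the halogens) have the most exothermic electron affinities.
These span different periods and groups, so the two trends combine.
F > Pb: both effects reinforce here, so F is clearly the higher of the two.
Cl > F: this pair runs against the simple trend — see the exception note.
Note the exception: Cl has a higher electron affinity than F, contrary to the simple trend — F's small 2p subshell makes the incoming electron feel strong e⁻–e⁻ repulsion, so Cl actually releases more energy on gaining an electron.
Approximate values (kJ/mol): F 328, Cl 349, Pb 35.
So from highest to lowest: Cl > F > Pb.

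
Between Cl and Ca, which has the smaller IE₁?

Ca

Cl is in period 3, group 17; Ca is in period 4, group 2.
First ionization energy rises across a period (greater Z_eff holds electrons more tightly) and falls down a group (valence electrons are farther from the nucleus).
Here both period and group differ, so the two effects have to be weighed against each other.
Cl > Ca: relative to Ca, both the across-period and down-group shifts push Cl's first ionization energy up.
For reference (kJ/mol): Cl 1251, Ca 590.
So Ca has the smaller IE₁ (Ca < Cl).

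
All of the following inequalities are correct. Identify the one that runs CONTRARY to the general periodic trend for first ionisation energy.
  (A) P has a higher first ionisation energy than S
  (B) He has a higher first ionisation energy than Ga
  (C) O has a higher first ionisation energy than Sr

The general trend: first ionisation energy increases across a period and decreases down a group.
(A) P (period 3, group 15) vs S (period 3, group 16): the stated order contradicts the simple trend.
(B) He (period 1, group 18) vs Ga (period 4, group 13): the stated order agrees with the simple trend.
(C) O (period 2, group 16) vs Sr (period 5, group 2): the stated order agrees with the simple trend.
The exception is (A): S (3p⁴) ionizes more easily than half-filled P (3p³) because the paired 3p electron in S is pushed out by e⁻–e⁻ repulsion.

(A)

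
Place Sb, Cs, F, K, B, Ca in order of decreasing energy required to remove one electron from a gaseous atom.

F > Sb > B > Ca > K > Cs

B is in period 2, group 13; F is in period 2, group 17; K is in period 4, group 1; Ca is in period 4, group 2; Sb is in period 5, group 15; Cs is in period 6, group 1.
First ionization energy rises across a period (greater Z_eff holds electrons more tightly) and falls down a group (valence electrons are farther from the nucleus).
These span different periods and groups, so the two trends combine.
K > Cs: they share group 1; the group trend gives K the larger value.
Ca > K: both are in period 4; the period trend gives Ca the larger value.
B > Ca: both effects reinforce here, so B is clearly the higher of the two.
Sb > B: period and group pull opposite ways; the across-period shift dominates (831 vs 801 kJ/mol).
F > Sb: both effects reinforce here, so F is clearly the higher of the two.
Tabulated first ionization energy (kJ/mol): B 801, F 1681, K 419, Ca 590, Sb 831, Cs 376.
So from highest to lowest: F > Sb > B > Ca > K > Cs.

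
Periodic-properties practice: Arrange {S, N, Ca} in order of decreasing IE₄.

N > Ca > S

IE_4 is the cost of taking one more electron from the +3 cation: S³⁺ still has 3 valence electrons; N³⁺ still has 2 valence electrons; Ca³⁺ is already 1 electron into the core.
Usually core removal costs more than valence removal, but here the competition is close: a tightly held n=2 valence electron can cost more to remove than an n=3 core electron, so the actual values have to decide it.
Valence configurations: S³⁺ [Ne]3s²3p¹, N³⁺ [He]2s².
Tabulated IE_4 (kJ/mol): S 4556, N 7475, Ca 6491.
So the fourth ionization energies run S < Ca < N.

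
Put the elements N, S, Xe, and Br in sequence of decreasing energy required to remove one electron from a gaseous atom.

N, Xe, Br, S

IE₁ increases left→right with effective nuclear charge and decreases top→bottom as the valence shell moves farther out.
These sit on a diagonal, where the across-period and down-group effects partly cancel.
Br > S: period and group pull opposite ways; the across-period shift dominates (1140 vs 1000 kJ/mol).
Xe > Br: period and group pull opposite ways; the across-period shift dominates (1170 vs 1140 kJ/mol).
N > Xe: the two effects oppose for this pair; the down-group effect wins (1402 vs 1170 kJ/mol).
For reference (kJ/mol): N 1402, S 1000, Br 1140, Xe 1170.
So from highest to lowest: N > Xe > Br > S.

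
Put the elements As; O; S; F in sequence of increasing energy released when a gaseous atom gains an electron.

As < O < S < F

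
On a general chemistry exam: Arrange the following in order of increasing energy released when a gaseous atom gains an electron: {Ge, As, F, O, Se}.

O is in period 2, group 16; F is in period 2, group 17; Ge is in period 4, group 14; As is in period 4, group 15; Se is in period 4, group 16.
Electron affinity generally becomes more exothermic across a period toward the halogens and less exothermic down a group.
Neither a single period nor a single group — weigh both effects.
Ge > As: this pair runs against the simple trend — see the exception note.
O > Ge: both effects reinforce here, so O is clearly the higher of the two.
Se > O: this pair runs against the simple trend — see the exception note.
F > Se: both effects reinforce here, so F is clearly the higher of the two.
Note the exception: Ge has a higher electron affinity than As, contrary to the simple trend — adding an electron to As's half-filled 4p³ is unfavourable, so Ge (4p²) has the more exothermic EA.
Note the exception: Se has a higher electron affinity than O, contrary to the simple trend — O's compact 2p subshell gives strong electron–electron repulsion on the added electron.
Approximate values (kJ/mol): O 141, F 328, Ge 119, As 78, Se 195.
So from lowest to highest: As < Ge < O < Se < F.

As < Ge < O < Se < F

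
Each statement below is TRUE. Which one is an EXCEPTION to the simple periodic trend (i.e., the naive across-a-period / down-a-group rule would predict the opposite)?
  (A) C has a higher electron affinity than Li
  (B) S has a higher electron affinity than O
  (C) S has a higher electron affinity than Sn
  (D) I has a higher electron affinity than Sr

The general trend: electron affinity increases across a period and decreases down a group.
(A) C (period 2, group 14) vs Li (period 2, group 1): the stated order agrees with the simple trend.
(B) S (period 3, group 16) vs O (period 2, group 16): the stated order contradicts the simple trend.
(C) S (period 3, group 16) vs Sn (period 5, group 14): the stated order agrees with the simple trend.
(D) I (period 5, group 17) vs Sr (period 5, group 2): the stated order agrees with the simple trend.
The exception is (B): the compact 2p subshell of O repels the added electron more than S's larger 3p does.

(B)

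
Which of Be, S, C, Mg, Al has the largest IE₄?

Be

The fourth ionization energy removes an electron from the +3 ion. For each element: Be³⁺ is already 1 electron into the core; S³⁺ still has 3 valence electrons; C³⁺ still has 1 valence electron; Mg³⁺ is already 1 electron into the core; Al³⁺ is the bare [Ne] core.
Core electrons are held far more tightly than valence electrons, so Mg, Al and Be top the IE_4 order.
Valence configurations: S³⁺ [Ne]3s²3p¹, C³⁺ [He]2s¹.
Tabulated IE_4 (kJ/mol): Be 21007, S 4556, C 6223, Mg 10543, Al 11577.
Overall IE_4 order: S < C < Mg < Al < Be.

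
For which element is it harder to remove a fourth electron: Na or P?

Na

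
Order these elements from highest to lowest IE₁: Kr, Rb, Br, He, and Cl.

He > Kr > Cl > Br > Rb

He is in period 1, group 18; Cl is in period 3, group 17; Br is in period 4, group 17; Kr is in period 4, group 18; Rb is in period 5, group 1.
IE₁ increases left→right with effective nuclear charge and decreases top→bottom as the valence shell moves farther out.
These span different periods and groups, so the two trends combine.
Br > Rb: both effects reinforce here, so Br is clearly the higher of the two.
Cl > Br: they share group 17; the group trend gives Cl the larger value.
Kr > Cl: period and group pull opposite ways; the across-period shift dominates (1351 vs 1251 kJ/mol).
He > Kr: He sits above Kr in group 18, so the down-group effect alone puts He higher.
Approximate values (kJ/mol): He 2372, Cl 1251, Br 1140, Kr 1351, Rb 403.
So from highest to lowest: He > Kr > Cl > Br > Rb.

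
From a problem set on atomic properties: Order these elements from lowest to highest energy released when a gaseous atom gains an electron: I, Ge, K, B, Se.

B, K, Ge, Se, I

B is in period 2, group 13; K is in period 4, group 1; Ge is in period 4, group 14; Se is in period 4, group 16; I is in period 5, group 17.
Atoms with high Z_eff and room in the valence shell (especially the halogens) have the most exothermic electron affinities.
Neither a single period nor a single group — weigh both effects.
K > B: this pair runs against the simple trend — see the exception note.
Ge > K: both are in period 4; the period trend gives Ge the larger value.
Se > Ge: Se lies to the right of Ge in period 4, so the across-period effect alone puts Se higher.
I > Se: period and group pull opposite ways; the across-period shift dominates (295 vs 195 kJ/mol).
Note the exception: K has a higher electron affinity than B, contrary to the simple trend — B's ns²np¹ configuration gives only a small electron affinity — the sparsely filled np subshell binds an added electron weakly.
For reference (kJ/mol): B 27, K 48, Ge 119, Se 195, I 295.
So from lowest to highest: B < K < Ge < Se < I.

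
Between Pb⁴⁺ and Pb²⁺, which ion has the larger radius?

Pb²⁺

Both ions have Z = 82 protons, but Pb⁴⁺ has lost more electrons, so its remaining electrons feel a larger effective nuclear charge per electron and are pulled in more tightly.
Higher positive charge → smaller ion, so Pb²⁺ > Pb⁴⁺.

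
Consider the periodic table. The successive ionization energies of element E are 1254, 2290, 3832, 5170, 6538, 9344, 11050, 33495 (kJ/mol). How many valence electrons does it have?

7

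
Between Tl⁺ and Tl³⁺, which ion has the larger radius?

Both ions have Z = 81 protons, but Tl³⁺ has lost more electrons, so its remaining electrons feel a larger effective nuclear charge per electron and are pulled in more tightly.
Higher positive charge → smaller ion, so Tl⁺ > Tl³⁺.

Tl⁺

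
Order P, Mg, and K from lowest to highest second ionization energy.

After 1 electron has been removed, what remains? P⁺ still has 4 valence electrons; Mg⁺ still has 1 valence electron; K⁺ is the bare [Ar] core.
Breaking into a closed-shell core is much more expensive than removing a leftover valence electron — K has the largest IE_2 here.
Valence configurations: P⁺ [Ne]3s²3p², Mg⁺ [Ne]3s¹.
The numbers (kJ/mol): P 1907, Mg 1451, K 3052.
So the second ionization energies run Mg < P < K.

Mg, P, K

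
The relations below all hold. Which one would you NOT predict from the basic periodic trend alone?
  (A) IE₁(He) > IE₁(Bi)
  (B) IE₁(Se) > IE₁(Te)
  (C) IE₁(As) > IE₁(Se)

(C)

The general trend: first ionization energy increases across a period and decreases down a group.
(A) He (period 1, group 18) vs Bi (period 6, group 15): the stated order agrees with the simple trend.
(B) Se (period 4, group 16) vs Te (period 5, group 16): the stated order agrees with the simple trend.
(C) As (period 4, group 15) vs Se (period 4, group 16): the stated order contradicts the simple trend.
The exception is (C): Se (4p⁴) ionizes more easily than half-filled As (4p³).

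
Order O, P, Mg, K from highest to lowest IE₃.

Mg > O > K > P

IE_3 is the cost of taking one more electron from the +2 cation: O²⁺ still has 4 valence electrons; P²⁺ still has 3 valence electrons; Mg²⁺ is the bare [Ne] core; K²⁺ is already 1 electron into the core.
Usually core removal costs more than valence removal, but here the competition is close: a tightly held n=2 valence electron can cost more to remove than an n=3 core electron, so the actual values have to decide it.
Valence configurations: O²⁺ [He]2s²2p², P²⁺ [Ne]3s²3p¹.
The numbers (kJ/mol): O 5300, P 2914, Mg 7733, K 4420.
Overall IE_3 order: P < K < O < Mg.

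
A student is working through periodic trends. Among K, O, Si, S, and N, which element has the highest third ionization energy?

O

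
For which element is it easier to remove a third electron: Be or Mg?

Mg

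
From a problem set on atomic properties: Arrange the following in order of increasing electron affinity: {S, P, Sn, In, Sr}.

Sr, In, P, Sn, S

Electron affinity generally becomes more exothermic across a period toward the halogens and less exothermic down a group.
These span different periods and groups, so the two trends combine.
In > Sr: both are in period 5; the period trend gives In the larger value.
P > In: both effects reinforce here, so P is clearly the higher of the two.
Sn > P: this pair runs against the simple trend — see the exception note.
S > Sn: relative to Sn, both the across-period and down-group shifts push S's electron affinity up.
Note the exception: Sn has a higher electron affinity than P, contrary to the simple trend — adding an electron to P's half-filled np³ subshell costs electron-pairing energy.
Approximate values (kJ/mol): P 72, S 200, Sr 5, In 29, Sn 107.
So from lowest to highest: Sr < In < P < Sn < S.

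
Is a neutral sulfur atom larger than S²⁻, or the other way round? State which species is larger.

Forming S²⁻ adds 2 electrons to S. More electron–electron repulsion in the same shell, with unchanged nuclear charge, lets the cloud expand.
An anion is larger than its parent atom: S²⁻ > S.

S²⁻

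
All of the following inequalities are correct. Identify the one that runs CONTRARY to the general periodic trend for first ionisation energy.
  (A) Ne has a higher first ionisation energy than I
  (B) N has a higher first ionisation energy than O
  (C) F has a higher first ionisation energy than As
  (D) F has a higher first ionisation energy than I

The general trend: first ionisation energy increases across a period and decreases down a group.
(A) Ne (period 2, group 18) vs I (period 5, group 17): the stated order agrees with the simple trend.
(B) N (period 2, group 15) vs O (period 2, group 16): the stated order contradicts the simple trend.
(C) F (period 2, group 17) vs As (period 4, group 15): the stated order agrees with the simple trend.
(D) F (period 2, group 17) vs I (period 5, group 17): the stated order agrees with the simple trend.
The exception is (B): pairing an electron in O's 2p⁴ costs repulsion energy, so O ionizes more easily than half-filled N (2p³).

(B)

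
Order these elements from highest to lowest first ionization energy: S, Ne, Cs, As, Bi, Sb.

Ne > S > As > Sb > Bi > Cs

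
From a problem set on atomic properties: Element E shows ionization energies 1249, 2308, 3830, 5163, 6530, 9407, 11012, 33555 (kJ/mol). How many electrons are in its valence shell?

7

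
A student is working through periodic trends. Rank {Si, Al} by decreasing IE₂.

Consider each +1 ion: Si⁺ still has 3 valence electrons; Al⁺ still has 2 valence electrons.
All are still removing valence electrons, so compare the +1 ions as you would atoms: IE_2 generally rises across a period (higher Z_eff) and falls down a group (larger shell), subject to the usual subshell exceptions.
Valence configurations: Si⁺ [Ne]3s²3p¹, Al⁺ [Ne]3s².
Si⁺ loses a lone 3p electron whereas Al⁺ must break into a filled 3s² pair, so IE_2(Al) > IE_2(Si) even though Si has the higher nuclear charge.
Tabulated IE_2 (kJ/mol): Si 1577, Al 1817.
Putting it together, IE_2: Si < Al.

Al > Si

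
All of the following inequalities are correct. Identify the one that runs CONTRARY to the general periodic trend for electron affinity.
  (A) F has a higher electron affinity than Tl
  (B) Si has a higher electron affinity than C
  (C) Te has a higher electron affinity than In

(B)

The general trend: electron affinity increases across a period and decreases down a group.
(A) F (period 2, group 17) vs Tl (period 6, group 13): the stated order agrees with the simple trend.
(B) Si (period 3, group 14) vs C (period 2, group 14): the stated order contradicts the simple trend.
(C) Te (period 5, group 16) vs In (period 5, group 13): the stated order agrees with the simple trend.
The exception is (B): Si's larger, more diffuse 3p orbitals accept an added electron slightly more readily than C's compact 2p.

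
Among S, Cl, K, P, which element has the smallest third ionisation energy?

After 2 electrons have been removed, what remains? S²⁺ still has 4 valence electrons; Cl²⁺ still has 5 valence electrons; K²⁺ is already 1 electron into the core; P²⁺ still has 3 valence electrons.
Breaking into a closed-shell core is much more expensive than removing a leftover valence electron — K has the largest IE_3 here.
Valence configurations: S²⁺ [Ne]3s²3p², Cl²⁺ [Ne]3s²3p³, P²⁺ [Ne]3s²3p¹.
Approximate IE_3 values (kJ/mol): S 3357, Cl 3822, K 4420, P 2914.
So the third ionization energies run P < S < Cl < K.

P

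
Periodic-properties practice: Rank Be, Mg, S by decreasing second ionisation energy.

S, Be, Mg

After 1 electron has been removed, what remains? Be⁺ still has 1 valence electron; Mg⁺ still has 1 valence electron; S⁺ still has 5 valence electrons.
All are still removing valence electrons, so compare the +1 ions as you would atoms: IE_2 generally rises across a period (higher Z_eff) and falls down a group (larger shell), subject to the usual subshell exceptions.
Valence configurations: Be⁺ [He]2s¹, Mg⁺ [Ne]3s¹, S⁺ [Ne]3s²3p³.
Approximate IE_2 values (kJ/mol): Be 1757, Mg 1451, S 2252.
Overall IE_2 order: Mg < Be < S.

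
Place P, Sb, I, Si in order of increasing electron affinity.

Si is in period 3, group 14; P is in period 3, group 15; Sb is in period 5, group 15; I is in period 5, group 17.
Electron affinity generally becomes more exothermic across a period toward the halogens and less exothermic down a group.
Here both period and group differ, so the two effects have to be weighed against each other.
Sb > P: this pair runs against the simple trend — see the exception note.
Si > Sb: the two effects oppose for this pair; the down-group effect wins (134 vs 103 kJ/mol).
I > Si: period and group pull opposite ways; the across-period shift dominates (295 vs 134 kJ/mol).
Note the exception: Sb has a higher electron affinity than P, contrary to the simple trend — both are half-filled np³, but the pairing/repulsion penalty for the added electron shrinks as the p orbitals become larger and more diffuse down the group, and for Sb that outweighs the weaker nuclear attraction.
Note the exception: Si has a higher electron affinity than P, contrary to the simple trend — adding an electron to P's half-filled 3p³ is unfavourable, so Si (3p²) has the more exothermic EA.
Tabulated electron affinity (kJ/mol): Si 134, P 72, Sb 103, I 295.
So from lowest to highest: P < Sb < Si < I.

P, Sb, Si, I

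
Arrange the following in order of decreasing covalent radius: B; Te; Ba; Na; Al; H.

H is in period 1, group 1; B is in period 2, group 13; Na is in period 3, group 1; Al is in period 3, group 13; Te is in period 5, group 16; Ba is in period 6, group 2.
Moving right in a period, electrons are added to the same shell under a stronger nuclear pull, so atoms get smaller; moving down, a new shell is opened and atoms get larger.
These span different periods and groups, so the two trends combine.
B > H: the two effects oppose for this pair; the down-group effect wins (85 vs 32 pm).
Al > B: they share group 13; the group trend gives Al the larger value.
Te > Al: the two effects oppose for this pair; the down-group effect wins (136 vs 126 pm).
Na > Te: period and group pull opposite ways; the across-period shift dominates (155 vs 136 pm).
Ba > Na: period and group pull opposite ways; the down-group shift dominates (196 vs 155 pm).
Approximate values (pm): H 32, B 85, Na 155, Al 126, Te 136, Ba 196.
So from largest to smallest: Ba > Na > Te > Al > B > H.

Ba > Na > Te > Al > B > H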